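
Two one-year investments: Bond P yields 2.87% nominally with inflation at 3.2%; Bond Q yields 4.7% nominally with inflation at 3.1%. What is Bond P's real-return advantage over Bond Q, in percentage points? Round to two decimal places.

Bond P real return: 1.0287/1.032 − 1 = -0.320%.
Bond Q real return: 1.047/1.031 − 1 = 1.552%.
Difference: -0.320 − 1.552 = -1.872 pp.

-1.87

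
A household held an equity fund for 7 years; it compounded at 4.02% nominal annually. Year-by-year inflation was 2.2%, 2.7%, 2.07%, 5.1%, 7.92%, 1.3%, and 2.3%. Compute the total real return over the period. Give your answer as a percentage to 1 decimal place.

Cumulative inflation factor: 1.022 × 1.027 × 1.0207 × 1.051 × 1.0792 × 1.013 × 1.023 ≈ 1.25924.
Nominal growth factor: 1.31770. Real growth factor = 1.31770 / 1.25924 ≈ 1.04643.
Total real return ≈ 4.6427%.

4.6%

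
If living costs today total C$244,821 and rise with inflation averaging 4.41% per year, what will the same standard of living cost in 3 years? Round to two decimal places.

Cumulative price-level factor: (1+4.41%)^3 ≈ 1.1382201961.
Multiplying C$244,821 by the price-level factor gives the future nominal sum.

C$278,660.21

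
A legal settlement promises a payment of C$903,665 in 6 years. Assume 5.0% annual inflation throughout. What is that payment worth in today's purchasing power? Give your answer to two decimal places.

C$674,328.74

Price-level factor over 6 years: (1 + 5.0%)^6 ≈ 1.3400956406.
Purchasing power today: C$903,665 divided by that factor.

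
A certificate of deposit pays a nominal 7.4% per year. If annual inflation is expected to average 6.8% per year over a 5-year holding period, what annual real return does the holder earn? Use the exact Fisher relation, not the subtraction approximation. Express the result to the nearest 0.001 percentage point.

With constant rates the annual real return is the same each year: (1+7.4%)/(1+6.8%) − 1 = 0.00562.

0.562%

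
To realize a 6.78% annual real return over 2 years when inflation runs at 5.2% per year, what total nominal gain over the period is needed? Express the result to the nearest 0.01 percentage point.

Required annual nominal rate: (1+6.78%)(1+5.2%) − 1 = 12.33256%.
Cumulative over 2 years: (1 + 0.1233256)^2 − 1 ≈ 0.26186.

26.19%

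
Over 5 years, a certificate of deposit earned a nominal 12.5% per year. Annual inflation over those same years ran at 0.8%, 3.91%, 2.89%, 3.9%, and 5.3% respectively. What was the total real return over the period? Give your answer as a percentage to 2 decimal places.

52.84%

Cumulative inflation factor: 1.008 × 1.0391 × 1.0289 × 1.039 × 1.053 ≈ 1.17906.
Nominal growth factor: 1.80203. Real growth factor = 1.80203 / 1.17906 ≈ 1.52837.
Total real return ≈ 52.8367%.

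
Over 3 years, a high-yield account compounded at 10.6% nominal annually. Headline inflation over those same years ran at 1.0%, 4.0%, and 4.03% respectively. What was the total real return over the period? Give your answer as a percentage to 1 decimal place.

Cumulative inflation factor: 1.010 × 1.040 × 1.0403 ≈ 1.09273.
Nominal growth factor: 1.35290. Real growth factor = 1.35290 / 1.09273 ≈ 1.23809.
Total real return ≈ 23.8090%.

23.8%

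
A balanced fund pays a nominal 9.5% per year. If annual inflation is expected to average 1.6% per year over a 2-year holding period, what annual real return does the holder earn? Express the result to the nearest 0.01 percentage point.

With constant rates the annual real return is the same each year: (1+9.5%)/(1+1.6%) − 1 = 0.07776.

7.78%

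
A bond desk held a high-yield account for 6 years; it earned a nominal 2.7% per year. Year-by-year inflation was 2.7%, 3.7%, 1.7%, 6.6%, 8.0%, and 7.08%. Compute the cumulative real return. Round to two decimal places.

Cumulative inflation factor: 1.027 × 1.037 × 1.017 × 1.066 × 1.080 × 1.0708 ≈ 1.33524.
Nominal growth factor: 1.17334. Real growth factor = 1.17334 / 1.33524 ≈ 0.87875.
Total real return ≈ -12.1254%.

-12.13%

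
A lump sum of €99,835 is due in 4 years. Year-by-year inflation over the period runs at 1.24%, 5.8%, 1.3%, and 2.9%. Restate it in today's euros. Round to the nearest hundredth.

Price-level factor over 4 years: 1.0124 × 1.058 × 1.013 × 1.029 ≈ 1.1165100183.
Purchasing power today: €99,835 divided by that factor.

€89,417.02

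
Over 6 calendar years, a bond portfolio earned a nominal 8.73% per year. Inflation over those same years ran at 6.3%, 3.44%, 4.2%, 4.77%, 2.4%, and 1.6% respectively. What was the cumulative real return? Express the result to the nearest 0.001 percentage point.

Cumulative inflation factor: 1.063 × 1.0344 × 1.042 × 1.0477 × 1.024 × 1.016 ≈ 1.24888.
Nominal growth factor: 1.65233. Real growth factor = 1.65233 / 1.24888 ≈ 1.32305.
Total real return ≈ 32.3050%.

32.305%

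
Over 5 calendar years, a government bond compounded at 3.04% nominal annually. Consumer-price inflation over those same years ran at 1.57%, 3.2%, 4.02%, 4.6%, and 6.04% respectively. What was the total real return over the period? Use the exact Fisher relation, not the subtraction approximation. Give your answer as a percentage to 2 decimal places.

Cumulative inflation factor: 1.0157 × 1.032 × 1.0402 × 1.046 × 1.0604 ≈ 1.20938.
Nominal growth factor: 1.16153. Real growth factor = 1.16153 / 1.20938 ≈ 0.96043.
Total real return ≈ -3.9570%.

-3.96%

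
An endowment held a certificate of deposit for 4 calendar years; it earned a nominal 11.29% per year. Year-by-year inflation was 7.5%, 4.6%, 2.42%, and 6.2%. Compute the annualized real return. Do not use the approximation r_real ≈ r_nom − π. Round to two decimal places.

5.83%

Cumulative inflation factor: 1.075 × 1.046 × 1.0242 × 1.062 ≈ 1.22306.
Nominal growth factor: 1.53400. Real growth factor = 1.53400 / 1.22306 ≈ 1.25422.
Annualized: 1.25422^(1/4) − 1 ≈ 0.05826.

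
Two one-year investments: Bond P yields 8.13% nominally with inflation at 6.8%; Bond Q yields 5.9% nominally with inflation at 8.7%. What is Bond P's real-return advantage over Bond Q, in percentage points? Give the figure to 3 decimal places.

3.821

Bond P real return: 1.0813/1.068 − 1 = 1.2453%.
Bond Q real return: 1.059/1.087 − 1 = -2.5759%.
Difference: 1.2453 − (-2.5759) = 3.8212 pp.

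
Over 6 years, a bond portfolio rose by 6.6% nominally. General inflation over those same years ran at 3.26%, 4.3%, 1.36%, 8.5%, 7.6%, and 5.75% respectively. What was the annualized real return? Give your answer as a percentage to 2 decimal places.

-3.83%

Cumulative inflation factor: 1.0326 × 1.043 × 1.0136 × 1.085 × 1.076 × 1.0575 ≈ 1.34774.
Nominal growth factor: 1.06600. Real growth factor = 1.06600 / 1.34774 ≈ 0.79096.
Annualized: 0.79096^(1/6) − 1 ≈ -0.03833.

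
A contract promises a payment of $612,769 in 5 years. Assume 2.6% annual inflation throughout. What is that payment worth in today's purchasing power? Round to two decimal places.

$538,964.28

Price-level factor over 5 years: (1 + 2.6%)^5 ≈ 1.1369380568.
Purchasing power today: $612,769 divided by that factor.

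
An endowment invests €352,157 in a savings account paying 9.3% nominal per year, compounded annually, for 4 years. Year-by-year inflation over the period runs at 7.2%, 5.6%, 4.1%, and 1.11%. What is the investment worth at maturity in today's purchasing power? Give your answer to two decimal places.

Nominal value at maturity: €352,157 × (1 + 9.3%)^4 ≈ €502,593.62.
Price-level factor over 4 years: 1.072 × 1.056 × 1.041 × 1.0111 ≈ 1.1915260550.
The maturity value deflated by that factor is the answer in today's purchasing power.

€421,806.66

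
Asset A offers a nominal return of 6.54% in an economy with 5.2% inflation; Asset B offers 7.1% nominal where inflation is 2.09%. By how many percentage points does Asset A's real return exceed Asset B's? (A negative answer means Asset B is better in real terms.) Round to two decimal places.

-3.63

Asset A real return: 1.0654/1.052 − 1 = 1.274%.
Asset B real return: 1.071/1.0209 − 1 = 4.907%.
Difference: 1.274 − 4.907 = -3.633 pp.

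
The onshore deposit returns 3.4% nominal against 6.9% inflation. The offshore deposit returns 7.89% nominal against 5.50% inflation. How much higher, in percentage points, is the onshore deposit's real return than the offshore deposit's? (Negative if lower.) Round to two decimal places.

The onshore deposit real return: 1.034/1.069 − 1 = -3.274%.
The offshore deposit real return: 1.0789/1.0550 − 1 = 2.265%.
Difference: -3.274 − 2.265 = -5.539 pp.

-5.54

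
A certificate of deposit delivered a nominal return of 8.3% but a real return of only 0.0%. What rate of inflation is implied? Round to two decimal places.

From (1+r_nom) = (1+r_real)(1+π), we get 1+π = (1 + 8.3%)/(1 + 0.0%) = 1.083/1.000 ≈ 1.08300.
So π ≈ 8.3000%.

8.30%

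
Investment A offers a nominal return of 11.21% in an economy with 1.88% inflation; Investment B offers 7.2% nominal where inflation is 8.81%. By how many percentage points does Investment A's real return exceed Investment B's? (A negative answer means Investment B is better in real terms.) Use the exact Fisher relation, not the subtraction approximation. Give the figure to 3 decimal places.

10.637

Investment A real return: 1.1121/1.0188 − 1 = 9.1578%.
Investment B real return: 1.072/1.0881 − 1 = -1.4796%.
Difference: 9.1578 − (-1.4796) = 10.6374 pp.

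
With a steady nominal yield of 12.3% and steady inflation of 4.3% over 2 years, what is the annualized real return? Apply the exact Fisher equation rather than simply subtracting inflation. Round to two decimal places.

7.67%

With constant rates the annual real return is the same each year: (1+12.3%)/(1+4.3%) − 1 = 0.07670.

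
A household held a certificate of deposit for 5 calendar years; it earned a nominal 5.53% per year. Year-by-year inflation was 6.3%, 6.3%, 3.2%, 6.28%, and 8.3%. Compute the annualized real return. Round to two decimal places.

Cumulative inflation factor: 1.063 × 1.063 × 1.032 × 1.0628 × 1.083 ≈ 1.34223.
Nominal growth factor: 1.30882. Real growth factor = 1.30882 / 1.34223 ≈ 0.97511.
Annualized: 0.97511^(1/5) − 1 ≈ -0.00503.

-0.50%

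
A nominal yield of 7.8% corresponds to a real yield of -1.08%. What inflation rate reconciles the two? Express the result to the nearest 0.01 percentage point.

8.98%

From (1+r_nom) = (1+r_real)(1+π), we get 1+π = (1 + 7.8%)/(1 − 1.08%) = 1.078/0.9892 ≈ 1.08977.
So π ≈ 8.9770%.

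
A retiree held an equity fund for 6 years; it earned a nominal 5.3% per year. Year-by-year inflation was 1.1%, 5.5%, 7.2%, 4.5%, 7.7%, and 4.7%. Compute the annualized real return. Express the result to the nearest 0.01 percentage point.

Cumulative inflation factor: 1.011 × 1.055 × 1.072 × 1.045 × 1.077 × 1.047 ≈ 1.34734.
Nominal growth factor: 1.36323. Real growth factor = 1.36323 / 1.34734 ≈ 1.01180.
Annualized: 1.01180^(1/6) − 1 ≈ 0.00196.

0.20%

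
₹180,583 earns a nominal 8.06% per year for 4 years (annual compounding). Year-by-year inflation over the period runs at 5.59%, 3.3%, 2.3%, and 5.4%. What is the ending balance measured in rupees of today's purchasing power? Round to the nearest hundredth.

Nominal value at maturity: ₹180,583 × (1 + 8.06%)^4 ≈ ₹246,227.59.
Price-level factor over 4 years: 1.0559 × 1.033 × 1.023 × 1.054 ≈ 1.1760867468.
Dividing the nominal maturity value by the price-level factor gives the value in today's money.

₹209,361.76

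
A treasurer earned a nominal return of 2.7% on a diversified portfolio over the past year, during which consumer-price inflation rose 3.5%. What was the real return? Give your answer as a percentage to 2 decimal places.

-0.77%

Real return via the Fisher equation: (1 + 2.7%)/(1 + 3.5%) − 1 = 1.027/1.035 − 1 ≈ -0.00773.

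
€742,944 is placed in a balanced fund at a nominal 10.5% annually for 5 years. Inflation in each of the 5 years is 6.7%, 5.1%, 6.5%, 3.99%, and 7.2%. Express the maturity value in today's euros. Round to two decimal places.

Nominal value at maturity: €742,944 × (1 + 10.5%)^5 ≈ €1,223,960.69.
Price-level factor over 5 years: 1.067 × 1.051 × 1.065 × 1.0399 × 1.072 ≈ 1.3313833050.
The maturity value deflated by that factor is the answer in today's purchasing power.

€919,315.04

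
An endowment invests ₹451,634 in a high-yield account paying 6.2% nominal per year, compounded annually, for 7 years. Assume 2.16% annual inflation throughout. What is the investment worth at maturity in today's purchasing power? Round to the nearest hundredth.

₹592,505.05

Nominal value at maturity: ₹451,634 × (1 + 6.2%)^7 ≈ ₹688,110.60.
Price-level factor over 7 years: (1 + 2.16%)^7 ≈ 1.1613581976.
The maturity value deflated by that factor is the answer in today's purchasing power.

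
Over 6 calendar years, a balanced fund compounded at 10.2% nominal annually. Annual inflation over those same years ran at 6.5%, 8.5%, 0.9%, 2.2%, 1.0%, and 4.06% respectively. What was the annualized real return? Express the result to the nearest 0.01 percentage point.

Cumulative inflation factor: 1.065 × 1.085 × 1.009 × 1.022 × 1.010 × 1.0406 ≈ 1.25235.
Nominal growth factor: 1.79098. Real growth factor = 1.79098 / 1.25235 ≈ 1.43009.
Annualized: 1.43009^(1/6) − 1 ≈ 0.06144.

6.14%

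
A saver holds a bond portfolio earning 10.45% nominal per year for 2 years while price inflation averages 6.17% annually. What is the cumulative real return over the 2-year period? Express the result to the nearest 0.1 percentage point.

8.2%

The annual real rate is (1+10.45%)/(1+6.17%) − 1 = 4.0313%.
Compounded over 2 years: (1 + 0.040313)^2 − 1 ≈ 0.08225.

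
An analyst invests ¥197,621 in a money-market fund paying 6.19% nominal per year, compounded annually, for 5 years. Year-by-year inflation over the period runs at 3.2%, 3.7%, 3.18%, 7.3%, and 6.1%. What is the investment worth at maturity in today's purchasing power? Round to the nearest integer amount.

¥212,267

Nominal value at maturity: ¥197,621 × (1 + 6.19%)^5 ≈ ¥266,840.
Price-level factor over 5 years: 1.032 × 1.037 × 1.0318 × 1.073 × 1.061 ≈ 1.2570978484.
The maturity value deflated by that factor is the answer in today's purchasing power.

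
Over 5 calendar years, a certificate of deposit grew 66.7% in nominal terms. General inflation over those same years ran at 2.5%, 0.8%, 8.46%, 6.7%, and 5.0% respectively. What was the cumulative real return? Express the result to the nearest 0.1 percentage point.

32.8%

Cumulative inflation factor: 1.025 × 1.008 × 1.0846 × 1.067 × 1.050 ≈ 1.25547.
Nominal growth factor: 1.66700. Real growth factor = 1.66700 / 1.25547 ≈ 1.32779.
Total real return ≈ 32.7785%.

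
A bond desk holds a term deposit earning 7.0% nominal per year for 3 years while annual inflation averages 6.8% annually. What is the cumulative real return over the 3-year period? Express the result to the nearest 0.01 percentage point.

The annual real rate is (1+7.0%)/(1+6.8%) − 1 = 0.1873%.
Compounded over 3 years: (1 + 0.001873)^3 − 1 ≈ 0.00563.

0.56%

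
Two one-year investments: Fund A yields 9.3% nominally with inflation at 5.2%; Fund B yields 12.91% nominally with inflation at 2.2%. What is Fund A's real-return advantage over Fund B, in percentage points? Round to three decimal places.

Fund A real return: 1.093/1.052 − 1 = 3.8973%.
Fund B real return: 1.1291/1.022 − 1 = 10.4795%.
Difference: 3.8973 − 10.4795 = -6.5822 pp.

-6.582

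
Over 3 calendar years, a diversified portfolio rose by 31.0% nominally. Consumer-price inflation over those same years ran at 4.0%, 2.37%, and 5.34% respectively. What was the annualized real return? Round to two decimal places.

Cumulative inflation factor: 1.040 × 1.0237 × 1.0534 ≈ 1.12150.
Nominal growth factor: 1.31000. Real growth factor = 1.31000 / 1.12150 ≈ 1.16808.
Annualized: 1.16808^(1/3) − 1 ≈ 0.05315.

5.32%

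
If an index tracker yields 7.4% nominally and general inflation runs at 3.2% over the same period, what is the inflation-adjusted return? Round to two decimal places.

Real return via the Fisher equation: (1 + 7.4%)/(1 + 3.2%) − 1 = 1.074/1.032 − 1 ≈ 0.04070.

4.07%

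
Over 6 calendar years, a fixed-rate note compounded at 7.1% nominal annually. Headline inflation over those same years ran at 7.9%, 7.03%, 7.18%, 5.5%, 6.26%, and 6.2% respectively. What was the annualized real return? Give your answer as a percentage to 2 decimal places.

0.40%

Cumulative inflation factor: 1.079 × 1.0703 × 1.0718 × 1.055 × 1.0626 × 1.062 ≈ 1.47363.
Nominal growth factor: 1.50917. Real growth factor = 1.50917 / 1.47363 ≈ 1.02412.
Annualized: 1.02412^(1/6) − 1 ≈ 0.00398.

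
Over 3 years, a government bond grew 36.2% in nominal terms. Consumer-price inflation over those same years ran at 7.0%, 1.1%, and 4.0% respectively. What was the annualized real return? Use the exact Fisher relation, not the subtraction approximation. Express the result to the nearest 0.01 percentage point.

Cumulative inflation factor: 1.070 × 1.011 × 1.040 ≈ 1.12504.
Nominal growth factor: 1.36200. Real growth factor = 1.36200 / 1.12504 ≈ 1.21062.
Annualized: 1.21062^(1/3) − 1 ≈ 0.06579.

6.58%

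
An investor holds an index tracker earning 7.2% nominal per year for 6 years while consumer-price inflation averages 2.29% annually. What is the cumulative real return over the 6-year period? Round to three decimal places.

The annual real rate is (1+7.2%)/(1+2.29%) − 1 = 4.8001%.
Compounded over 6 years: (1 + 0.048001)^6 − 1 ≈ 0.32486.

32.486%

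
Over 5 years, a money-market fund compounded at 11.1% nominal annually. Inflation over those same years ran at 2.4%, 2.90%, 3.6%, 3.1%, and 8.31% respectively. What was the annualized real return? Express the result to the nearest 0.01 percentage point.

6.79%

Cumulative inflation factor: 1.024 × 1.0290 × 1.036 × 1.031 × 1.0831 ≈ 1.21900.
Nominal growth factor: 1.69266. Real growth factor = 1.69266 / 1.21900 ≈ 1.38857.
Annualized: 1.38857^(1/5) − 1 ≈ 0.06786.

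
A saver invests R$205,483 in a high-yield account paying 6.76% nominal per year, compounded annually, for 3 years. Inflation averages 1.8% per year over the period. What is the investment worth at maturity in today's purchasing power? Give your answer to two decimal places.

R$237,005.41

Nominal value at maturity: R$205,483 × (1 + 6.76%)^3 ≈ R$250,035.45.
Price-level factor over 3 years: (1 + 1.8%)^3 = 1.054977832.
Dividing the nominal maturity value by the price-level factor gives the value in today's money.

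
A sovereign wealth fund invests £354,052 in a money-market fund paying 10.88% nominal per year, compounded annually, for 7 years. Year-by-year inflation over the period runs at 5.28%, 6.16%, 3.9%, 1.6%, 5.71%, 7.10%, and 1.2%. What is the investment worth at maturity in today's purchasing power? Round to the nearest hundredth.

Nominal value at maturity: £354,052 × (1 + 10.88%)^7 ≈ £729,523.98.
Price-level factor over 7 years: 1.0528 × 1.0616 × 1.039 × 1.016 × 1.0571 × 1.0710 × 1.012 ≈ 1.3517678023.
The maturity value deflated by that factor is the answer in today's purchasing power.

£539,681.43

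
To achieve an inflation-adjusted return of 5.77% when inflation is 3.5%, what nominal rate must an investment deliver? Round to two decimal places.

9.47%

By the Fisher equation, 1 + r_nom = (1 + 5.77%)(1 + 3.5%) = 1.0577 × 1.035 = 1.0947195.
So r_nom = 9.47195%.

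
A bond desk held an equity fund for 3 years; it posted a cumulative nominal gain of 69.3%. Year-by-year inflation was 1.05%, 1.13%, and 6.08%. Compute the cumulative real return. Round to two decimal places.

Cumulative inflation factor: 1.0105 × 1.0113 × 1.0608 ≈ 1.08405.
Nominal growth factor: 1.69300. Real growth factor = 1.69300 / 1.08405 ≈ 1.56173.
Total real return ≈ 56.1734%.

56.17%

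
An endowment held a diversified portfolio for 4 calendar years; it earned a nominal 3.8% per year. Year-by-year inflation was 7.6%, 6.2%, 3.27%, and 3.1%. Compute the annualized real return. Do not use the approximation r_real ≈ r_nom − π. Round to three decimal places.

-1.166%

Cumulative inflation factor: 1.076 × 1.062 × 1.0327 × 1.031 ≈ 1.21666.
Nominal growth factor: 1.16089. Real growth factor = 1.16089 / 1.21666 ≈ 0.95416.
Annualized: 0.95416^(1/4) − 1 ≈ -0.01166.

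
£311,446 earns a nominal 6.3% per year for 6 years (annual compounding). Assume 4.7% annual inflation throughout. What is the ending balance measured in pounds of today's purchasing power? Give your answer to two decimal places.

£341,116.13

Nominal value at maturity: £311,446 × (1 + 6.3%)^6 ≈ £449,347.52.
Price-level factor over 6 years: (1 + 4.7%)^6 ≈ 1.3172860421.
Dividing the nominal maturity value by the price-level factor gives the value in today's money.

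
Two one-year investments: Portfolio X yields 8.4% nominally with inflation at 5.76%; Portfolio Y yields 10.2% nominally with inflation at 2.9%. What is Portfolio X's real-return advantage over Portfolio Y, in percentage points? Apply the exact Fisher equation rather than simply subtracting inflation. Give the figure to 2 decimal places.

Portfolio X real return: 1.084/1.0576 − 1 = 2.496%.
Portfolio Y real return: 1.102/1.029 − 1 = 7.094%.
Difference: 2.496 − 7.094 = -4.598 pp.

-4.60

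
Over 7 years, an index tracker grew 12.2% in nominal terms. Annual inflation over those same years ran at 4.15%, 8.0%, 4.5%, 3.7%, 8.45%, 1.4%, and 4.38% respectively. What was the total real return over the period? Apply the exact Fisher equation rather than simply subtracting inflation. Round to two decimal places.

Cumulative inflation factor: 1.0415 × 1.080 × 1.045 × 1.037 × 1.0845 × 1.014 × 1.0438 ≈ 1.39915.
Nominal growth factor: 1.12200. Real growth factor = 1.12200 / 1.39915 ≈ 0.80192.
Total real return ≈ -19.8082%.

-19.81%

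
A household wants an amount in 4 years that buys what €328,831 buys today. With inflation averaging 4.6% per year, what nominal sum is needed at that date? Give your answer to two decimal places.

Cumulative price-level factor: (1+4.6%)^4 ≈ 1.1970898215.
Multiplying €328,831 by the price-level factor gives the future nominal sum.

€393,640.24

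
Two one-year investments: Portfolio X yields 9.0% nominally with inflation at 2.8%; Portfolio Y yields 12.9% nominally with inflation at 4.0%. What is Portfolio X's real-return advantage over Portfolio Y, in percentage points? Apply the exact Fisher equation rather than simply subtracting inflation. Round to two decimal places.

Portfolio X real return: 1.090/1.028 − 1 = 6.031%.
Portfolio Y real return: 1.129/1.040 − 1 = 8.558%.
Difference: 6.031 − 8.558 = -2.527 pp.

-2.53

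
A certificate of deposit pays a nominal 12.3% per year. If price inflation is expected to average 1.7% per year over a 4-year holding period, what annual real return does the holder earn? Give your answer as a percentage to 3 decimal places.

10.423%

With constant rates the annual real return is the same each year: (1+12.3%)/(1+1.7%) − 1 = 0.10423.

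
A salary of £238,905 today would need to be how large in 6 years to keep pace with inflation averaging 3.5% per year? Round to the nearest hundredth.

Cumulative price-level factor: (1+3.5%)^6 ≈ 1.2292553263.
Multiplying £238,905 by the price-level factor gives the future nominal sum.

£293,675.24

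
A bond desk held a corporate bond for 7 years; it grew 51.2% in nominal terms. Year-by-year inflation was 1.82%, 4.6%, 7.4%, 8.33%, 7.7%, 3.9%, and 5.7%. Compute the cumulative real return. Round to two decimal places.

3.16%

Cumulative inflation factor: 1.0182 × 1.046 × 1.074 × 1.0833 × 1.077 × 1.039 × 1.057 ≈ 1.46563.
Nominal growth factor: 1.51200. Real growth factor = 1.51200 / 1.46563 ≈ 1.03164.
Total real return ≈ 3.1639%.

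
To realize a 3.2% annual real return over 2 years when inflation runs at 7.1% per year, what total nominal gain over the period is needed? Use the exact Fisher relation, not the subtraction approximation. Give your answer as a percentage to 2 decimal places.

Required annual nominal rate: (1+3.2%)(1+7.1%) − 1 = 10.5272%.
Cumulative over 2 years: (1 + 0.105272)^2 − 1 ≈ 0.22163.

22.16%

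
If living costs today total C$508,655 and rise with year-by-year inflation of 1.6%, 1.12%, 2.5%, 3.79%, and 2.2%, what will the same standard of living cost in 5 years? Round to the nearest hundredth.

Cumulative price-level factor: 1.016 × 1.0112 × 1.025 × 1.0379 × 1.022 ≈ 1.1170202389.
The nominal amount required is C$508,655 scaled up by that factor.

C$568,177.93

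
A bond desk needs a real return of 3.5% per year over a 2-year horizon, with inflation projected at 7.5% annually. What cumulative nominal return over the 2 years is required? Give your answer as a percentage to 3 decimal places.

23.793%

Required annual nominal rate: (1+3.5%)(1+7.5%) − 1 = 11.2625%.
Cumulative over 2 years: (1 + 0.112625)^2 − 1 ≈ 0.23793.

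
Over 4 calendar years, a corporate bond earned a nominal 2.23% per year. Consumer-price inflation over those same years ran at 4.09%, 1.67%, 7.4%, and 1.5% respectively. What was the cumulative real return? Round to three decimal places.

Cumulative inflation factor: 1.0409 × 1.0167 × 1.074 × 1.015 ≈ 1.15364.
Nominal growth factor: 1.09223. Real growth factor = 1.09223 / 1.15364 ≈ 0.94676.
Total real return ≈ -5.3237%.

-5.324%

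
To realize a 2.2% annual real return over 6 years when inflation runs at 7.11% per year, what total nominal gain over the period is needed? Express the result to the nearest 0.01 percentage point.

72.06%

Required annual nominal rate: (1+2.2%)(1+7.11%) − 1 = 9.46642%.
Cumulative over 6 years: (1 + 0.0946642)^6 − 1 ≈ 0.72062.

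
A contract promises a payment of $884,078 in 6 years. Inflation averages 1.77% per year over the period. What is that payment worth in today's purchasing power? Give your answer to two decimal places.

$795,741.37

Price-level factor over 6 years: (1 + 1.77%)^6 ≈ 1.1110117374.
Purchasing power today: $884,078 divided by that factor.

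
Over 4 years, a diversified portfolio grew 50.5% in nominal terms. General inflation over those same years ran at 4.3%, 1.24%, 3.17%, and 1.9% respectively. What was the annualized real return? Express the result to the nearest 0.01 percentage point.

Cumulative inflation factor: 1.043 × 1.0124 × 1.0317 × 1.019 ≈ 1.11011.
Nominal growth factor: 1.50500. Real growth factor = 1.50500 / 1.11011 ≈ 1.35573.
Annualized: 1.35573^(1/4) − 1 ≈ 0.07905.

7.91%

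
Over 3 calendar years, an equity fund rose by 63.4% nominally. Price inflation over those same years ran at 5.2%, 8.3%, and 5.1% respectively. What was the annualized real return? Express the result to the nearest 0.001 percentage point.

Cumulative inflation factor: 1.052 × 1.083 × 1.051 ≈ 1.19742.
Nominal growth factor: 1.63400. Real growth factor = 1.63400 / 1.19742 ≈ 1.36460.
Annualized: 1.36460^(1/3) − 1 ≈ 0.10918.

10.918%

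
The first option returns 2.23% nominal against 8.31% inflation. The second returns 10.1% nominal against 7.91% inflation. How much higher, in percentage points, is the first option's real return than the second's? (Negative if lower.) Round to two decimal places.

The first option real return: 1.0223/1.0831 − 1 = -5.614%.
The second real return: 1.101/1.0791 − 1 = 2.029%.
Difference: -5.614 − 2.029 = -7.643 pp.

-7.64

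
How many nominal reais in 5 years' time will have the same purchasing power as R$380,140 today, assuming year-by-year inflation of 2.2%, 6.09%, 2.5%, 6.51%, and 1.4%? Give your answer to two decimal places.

Cumulative price-level factor: 1.022 × 1.0609 × 1.025 × 1.0651 × 1.014 ≈ 1.2002661279.
Multiplying R$380,140 by the price-level factor gives the future nominal sum.

R$456,269.17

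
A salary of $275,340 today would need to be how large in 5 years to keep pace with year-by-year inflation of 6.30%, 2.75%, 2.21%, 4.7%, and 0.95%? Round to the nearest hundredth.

Cumulative price-level factor: 1.0630 × 1.0275 × 1.0221 × 1.047 × 1.0095 ≈ 1.1799442502.
The nominal amount required is $275,340 scaled up by that factor.

$324,885.85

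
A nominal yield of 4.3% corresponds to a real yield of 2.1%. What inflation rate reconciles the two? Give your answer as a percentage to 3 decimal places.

2.155%

From (1+r_nom) = (1+r_real)(1+π), we get 1+π = (1 + 4.3%)/(1 + 2.1%) = 1.043/1.021 ≈ 1.02155.
So π ≈ 2.1548%.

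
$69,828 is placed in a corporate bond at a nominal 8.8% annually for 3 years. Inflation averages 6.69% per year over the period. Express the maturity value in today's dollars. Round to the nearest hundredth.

$74,053.42

Nominal value at maturity: $69,828 × (1 + 8.8%)^3 ≈ $89,932.42.
Price-level factor over 3 years: (1 + 6.69%)^3 ≈ 1.2144262483.
The maturity value deflated by that factor is the answer in today's purchasing power.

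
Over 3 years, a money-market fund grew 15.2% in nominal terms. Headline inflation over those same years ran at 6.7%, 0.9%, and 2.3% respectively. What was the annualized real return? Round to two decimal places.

1.51%

Cumulative inflation factor: 1.067 × 1.009 × 1.023 ≈ 1.10136.
Nominal growth factor: 1.15200. Real growth factor = 1.15200 / 1.10136 ≈ 1.04597.
Annualized: 1.04597^(1/3) − 1 ≈ 0.01510.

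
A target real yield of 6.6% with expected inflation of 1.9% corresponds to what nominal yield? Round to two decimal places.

8.63%

By the Fisher equation, 1 + r_nom = (1 + 6.6%)(1 + 1.9%) = 1.066 × 1.019 = 1.086254.
So r_nom = 8.6254%.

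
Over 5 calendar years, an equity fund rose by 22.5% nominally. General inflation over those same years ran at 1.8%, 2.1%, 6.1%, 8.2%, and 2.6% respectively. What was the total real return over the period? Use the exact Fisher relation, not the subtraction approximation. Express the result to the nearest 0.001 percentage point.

Cumulative inflation factor: 1.018 × 1.021 × 1.061 × 1.082 × 1.026 ≈ 1.22423.
Nominal growth factor: 1.22500. Real growth factor = 1.22500 / 1.22423 ≈ 1.00063.
Total real return ≈ 0.0628%.

0.063%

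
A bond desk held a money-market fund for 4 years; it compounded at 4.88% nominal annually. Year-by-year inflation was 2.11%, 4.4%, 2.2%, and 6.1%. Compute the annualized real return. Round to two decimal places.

1.15%

Cumulative inflation factor: 1.0211 × 1.044 × 1.022 × 1.061 ≈ 1.15594.
Nominal growth factor: 1.20996. Real growth factor = 1.20996 / 1.15594 ≈ 1.04673.
Annualized: 1.04673^(1/4) − 1 ≈ 0.01148.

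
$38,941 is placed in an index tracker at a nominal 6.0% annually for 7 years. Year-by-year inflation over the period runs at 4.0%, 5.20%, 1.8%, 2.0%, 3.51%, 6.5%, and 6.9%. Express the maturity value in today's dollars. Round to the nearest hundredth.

Nominal value at maturity: $38,941 × (1 + 6.0%)^7 ≈ $58,552.87.
Price-level factor over 7 years: 1.040 × 1.0520 × 1.018 × 1.020 × 1.0351 × 1.065 × 1.069 ≈ 1.3387720919.
Dividing the nominal maturity value by the price-level factor gives the value in today's money.

$43,736.25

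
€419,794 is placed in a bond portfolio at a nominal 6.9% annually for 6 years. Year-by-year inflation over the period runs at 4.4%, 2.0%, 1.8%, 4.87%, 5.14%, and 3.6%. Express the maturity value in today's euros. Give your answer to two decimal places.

Nominal value at maturity: €419,794 × (1 + 6.9%)^6 ≈ €626,473.14.
Price-level factor over 6 years: 1.044 × 1.020 × 1.018 × 1.0487 × 1.0514 × 1.036 ≈ 1.2383044811.
Dividing the nominal maturity value by the price-level factor gives the value in today's money.

€505,912.04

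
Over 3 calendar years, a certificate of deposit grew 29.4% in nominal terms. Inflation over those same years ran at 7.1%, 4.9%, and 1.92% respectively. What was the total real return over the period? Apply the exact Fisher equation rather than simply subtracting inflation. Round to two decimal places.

Cumulative inflation factor: 1.071 × 1.049 × 1.0192 ≈ 1.14505.
Nominal growth factor: 1.29400. Real growth factor = 1.29400 / 1.14505 ≈ 1.13008.
Total real return ≈ 13.0082%.

13.01%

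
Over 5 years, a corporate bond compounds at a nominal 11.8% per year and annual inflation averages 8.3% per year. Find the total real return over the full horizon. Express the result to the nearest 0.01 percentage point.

The annual real rate is (1+11.8%)/(1+8.3%) − 1 = 3.2318%.
Compounded over 5 years: (1 + 0.032318)^5 − 1 ≈ 0.17238.

17.24%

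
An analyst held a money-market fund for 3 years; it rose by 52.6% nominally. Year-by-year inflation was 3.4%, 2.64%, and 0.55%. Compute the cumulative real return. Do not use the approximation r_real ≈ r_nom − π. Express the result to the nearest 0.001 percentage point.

43.000%

Cumulative inflation factor: 1.034 × 1.0264 × 1.0055 ≈ 1.06713.
Nominal growth factor: 1.52600. Real growth factor = 1.52600 / 1.06713 ≈ 1.43000.
Total real return ≈ 42.9997%.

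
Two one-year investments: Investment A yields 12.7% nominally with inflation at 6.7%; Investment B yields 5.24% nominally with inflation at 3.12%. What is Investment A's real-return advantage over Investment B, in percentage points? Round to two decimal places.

Investment A real return: 1.127/1.067 − 1 = 5.623%.
Investment B real return: 1.0524/1.0312 − 1 = 2.056%.
Difference: 5.623 − 2.056 = 3.567 pp.

3.57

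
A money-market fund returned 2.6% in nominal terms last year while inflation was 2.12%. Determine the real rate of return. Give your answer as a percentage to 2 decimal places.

Real return via the Fisher equation: (1 + 2.6%)/(1 + 2.12%) − 1 = 1.026/1.0212 − 1 ≈ 0.00470.

0.47%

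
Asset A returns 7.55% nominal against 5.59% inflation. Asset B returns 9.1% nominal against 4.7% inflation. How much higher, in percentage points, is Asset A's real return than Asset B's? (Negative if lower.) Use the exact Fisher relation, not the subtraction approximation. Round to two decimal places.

-2.35

Asset A real return: 1.0755/1.0559 − 1 = 1.856%.
Asset B real return: 1.091/1.047 − 1 = 4.202%.
Difference: 1.856 − 4.202 = -2.346 pp.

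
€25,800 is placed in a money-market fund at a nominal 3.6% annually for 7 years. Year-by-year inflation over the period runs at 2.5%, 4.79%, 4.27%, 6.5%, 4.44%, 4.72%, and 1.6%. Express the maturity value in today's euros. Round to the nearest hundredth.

Nominal value at maturity: €25,800 × (1 + 3.6%)^7 ≈ €33,047.45.
Price-level factor over 7 years: 1.025 × 1.0479 × 1.0427 × 1.065 × 1.0444 × 1.0472 × 1.016 ≈ 1.3253875652.
The maturity value deflated by that factor is the answer in today's purchasing power.

€24,934.18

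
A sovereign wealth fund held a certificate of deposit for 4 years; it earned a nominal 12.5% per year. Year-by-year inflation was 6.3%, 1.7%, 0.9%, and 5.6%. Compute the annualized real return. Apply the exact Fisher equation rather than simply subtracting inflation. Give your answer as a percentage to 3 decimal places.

Cumulative inflation factor: 1.063 × 1.017 × 1.009 × 1.056 ≈ 1.15189.
Nominal growth factor: 1.60181. Real growth factor = 1.60181 / 1.15189 ≈ 1.39060.
Annualized: 1.39060^(1/4) − 1 ≈ 0.08593.

8.593%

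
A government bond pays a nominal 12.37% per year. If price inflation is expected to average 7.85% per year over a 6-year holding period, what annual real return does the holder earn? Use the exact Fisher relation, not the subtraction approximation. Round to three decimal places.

4.191%

With constant rates the annual real return is the same each year: (1+12.37%)/(1+7.85%) − 1 = 0.04191.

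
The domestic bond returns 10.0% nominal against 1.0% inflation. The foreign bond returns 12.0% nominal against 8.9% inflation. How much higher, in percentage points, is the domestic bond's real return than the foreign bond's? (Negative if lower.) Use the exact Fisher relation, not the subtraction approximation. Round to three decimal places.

The domestic bond real return: 1.100/1.010 − 1 = 8.9109%.
The foreign bond real return: 1.120/1.089 − 1 = 2.8466%.
Difference: 8.9109 − 2.8466 = 6.0643 pp.

6.064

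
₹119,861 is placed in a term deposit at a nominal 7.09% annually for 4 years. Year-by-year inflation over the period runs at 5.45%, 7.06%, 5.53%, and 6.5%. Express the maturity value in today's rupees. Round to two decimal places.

₹124,243.65

Nominal value at maturity: ₹119,861 × (1 + 7.09%)^4 ≈ ₹157,642.59.
Price-level factor over 4 years: 1.0545 × 1.0706 × 1.0553 × 1.065 ≈ 1.2688181108.
Dividing the nominal maturity value by the price-level factor gives the value in today's money.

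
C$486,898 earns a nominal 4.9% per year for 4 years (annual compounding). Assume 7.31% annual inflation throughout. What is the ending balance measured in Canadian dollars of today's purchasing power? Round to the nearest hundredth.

C$444,609.94

Nominal value at maturity: C$486,898 × (1 + 4.9%)^4 ≈ C$589,576.20.
Price-level factor over 4 years: (1 + 7.31%)^4 ≈ 1.3260526857.
The maturity value deflated by that factor is the answer in today's purchasing power.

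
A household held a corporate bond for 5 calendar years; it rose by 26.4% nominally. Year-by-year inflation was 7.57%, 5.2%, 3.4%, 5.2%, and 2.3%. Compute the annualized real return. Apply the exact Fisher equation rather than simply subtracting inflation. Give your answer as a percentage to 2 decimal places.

Cumulative inflation factor: 1.0757 × 1.052 × 1.034 × 1.052 × 1.023 ≈ 1.25927.
Nominal growth factor: 1.26400. Real growth factor = 1.26400 / 1.25927 ≈ 1.00376.
Annualized: 1.00376^(1/5) − 1 ≈ 0.00075.

0.08%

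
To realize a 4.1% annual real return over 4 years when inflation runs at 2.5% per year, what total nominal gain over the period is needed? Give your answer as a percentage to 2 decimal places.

29.63%

Required annual nominal rate: (1+4.1%)(1+2.5%) − 1 = 6.7025%.
Cumulative over 4 years: (1 + 0.067025)^4 − 1 ≈ 0.29628.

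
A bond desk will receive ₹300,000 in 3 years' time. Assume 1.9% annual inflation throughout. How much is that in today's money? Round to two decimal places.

₹283,529.79

Price-level factor over 3 years: (1 + 1.9%)^3 = 1.058089859.
Purchasing power today: ₹300,000 divided by that factor.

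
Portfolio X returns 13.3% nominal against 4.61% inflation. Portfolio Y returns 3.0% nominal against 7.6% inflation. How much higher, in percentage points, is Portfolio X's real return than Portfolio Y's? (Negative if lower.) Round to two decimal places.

12.58

Portfolio X real return: 1.133/1.0461 − 1 = 8.307%.
Portfolio Y real return: 1.030/1.076 − 1 = -4.275%.
Difference: 8.307 − (-4.275) = 12.582 pp.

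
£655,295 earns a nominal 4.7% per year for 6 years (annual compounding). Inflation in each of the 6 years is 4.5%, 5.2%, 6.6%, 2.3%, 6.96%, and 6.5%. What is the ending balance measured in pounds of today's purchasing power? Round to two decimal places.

£632,093.14

Nominal value at maturity: £655,295 × (1 + 4.7%)^6 ≈ £863,210.96.
Price-level factor over 6 years: 1.045 × 1.052 × 1.066 × 1.023 × 1.0696 × 1.065 ≈ 1.3656388736.
Dividing the nominal maturity value by the price-level factor gives the value in today's money.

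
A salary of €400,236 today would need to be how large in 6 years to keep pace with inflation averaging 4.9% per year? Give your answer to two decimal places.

Cumulative price-level factor: (1+4.9%)^6 ≈ 1.3324561607.
The nominal amount required is €400,236 scaled up by that factor.

€533,296.92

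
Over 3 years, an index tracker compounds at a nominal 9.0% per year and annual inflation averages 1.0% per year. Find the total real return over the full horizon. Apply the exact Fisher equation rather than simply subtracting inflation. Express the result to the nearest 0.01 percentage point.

25.69%

The annual real rate is (1+9.0%)/(1+1.0%) − 1 = 7.9208%.
Compounded over 3 years: (1 + 0.079208)^3 − 1 ≈ 0.25694.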